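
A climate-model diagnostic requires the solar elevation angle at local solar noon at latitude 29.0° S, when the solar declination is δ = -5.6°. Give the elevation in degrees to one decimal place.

At local noon the hour angle is zero, so the zenith angle equals |φ − δ| = |-29.0° − (-5.600°)| = 23.400°.
Elevation = 90° − 23.400° = 66.6°.

66.6°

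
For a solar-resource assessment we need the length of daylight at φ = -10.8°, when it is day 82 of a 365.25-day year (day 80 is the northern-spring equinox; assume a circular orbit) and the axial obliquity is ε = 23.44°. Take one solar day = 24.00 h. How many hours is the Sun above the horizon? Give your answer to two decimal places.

11.98 h

Solar longitude: λ_s = 360° × (82 − 80)/365.25 = 1.971°.
sin δ = sin 23.44° × sin 1.971° = 0.01368, so δ = +0.784°.
cos H₀ = −tan φ · tan δ = −tan(-10.8°) × tan(+0.784°) = 0.0026, so H₀ = 1.5682 rad = 89.85°.
Daylight = 2H₀/(2π) × 24.00 h = (1.5682/π) × 24.00 = 11.98 h.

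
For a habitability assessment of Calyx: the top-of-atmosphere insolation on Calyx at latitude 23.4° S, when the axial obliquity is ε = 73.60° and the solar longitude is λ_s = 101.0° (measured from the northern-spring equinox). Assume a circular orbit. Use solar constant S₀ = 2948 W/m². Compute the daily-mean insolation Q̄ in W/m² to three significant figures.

Solar declination: sin δ = sin ε · sin λ_s = sin 73.60° × sin 101.0° = 0.94169, so δ = +70.337°.
cos H₀ = −tan(-23.4°) tan(+70.337°) = 1.2111 ≥ 1 ⇒ polar night, H₀ = 0 and Q̄ = 0.

Q̄ ≈ 0.00 W/m²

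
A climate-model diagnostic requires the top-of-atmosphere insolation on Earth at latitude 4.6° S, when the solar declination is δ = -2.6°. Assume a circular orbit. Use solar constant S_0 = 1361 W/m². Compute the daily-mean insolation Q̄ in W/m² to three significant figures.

cos h₀ = −tan(-4.6°) tan(-2.600°) = -0.0037, h₀ = 1.5744 rad.
Bracket: h₀ sin ϕ sin δ + cos ϕ cos δ sin h₀ = 1.5744×-0.08020×-0.04536 + 0.99678×0.99897×0.99999 = 0.005727 + 0.995743 = 1.001470.
Q̄ = (S_0/π) × [bracket] = (1361/π) × 1.001470 = 433.9 W/m².

Q̄ ≈ 434 W/m²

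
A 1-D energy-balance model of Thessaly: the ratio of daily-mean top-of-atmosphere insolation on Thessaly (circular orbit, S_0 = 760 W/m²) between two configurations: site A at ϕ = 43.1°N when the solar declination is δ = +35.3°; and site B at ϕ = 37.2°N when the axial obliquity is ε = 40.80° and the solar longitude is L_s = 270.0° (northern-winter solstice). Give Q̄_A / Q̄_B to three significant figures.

— Configuration A (ϕ=+43.1°):
cos h₀ = −tan(+43.1°) tan(+35.300°) = -0.6626, h₀ = 2.2950 rad.
Bracket: h₀ sin ϕ sin δ + cos ϕ cos δ sin h₀ = 2.2950×0.68327×0.57786 + 0.73016×0.81614×0.74900 = 0.906145 + 0.446339 = 1.352484.
Q̄ = (S_0/π) × [bracket] = (760/π) × 1.352484 = 327.19 W/m².
— Configuration B (ϕ=+37.2°):
Solar declination: sin δ = sin ε · sin L_s = sin 40.80° × sin 270.0° = -0.65342, so δ = -40.800°.
cos h₀ = −tan(+37.2°) tan(-40.800°) = 0.6552, h₀ = 0.8564 rad.
Bracket: h₀ sin ϕ sin δ + cos ϕ cos δ sin h₀ = 0.8564×0.60460×-0.65342 + 0.79653×0.75700×0.75547 = -0.338327 + 0.455528 = 0.117201.
Q̄ = (S_0/π) × [bracket] = (760/π) × 0.117201 = 28.353 W/m².
Ratio Q̄_A / Q̄_B = 327.19 / 28.353 = 11.54.

Q̄_A / Q̄_B ≈ 11.5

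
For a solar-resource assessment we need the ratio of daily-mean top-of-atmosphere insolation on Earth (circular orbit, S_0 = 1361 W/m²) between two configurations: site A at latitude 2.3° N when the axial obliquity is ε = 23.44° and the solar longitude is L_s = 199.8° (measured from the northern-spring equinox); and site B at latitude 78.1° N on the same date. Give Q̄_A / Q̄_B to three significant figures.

Q̄_A / Q̄_B ≈ 23.7

— Configuration A (ϕ=+2.3°):
Solar declination: sin δ = sin ε · sin L_s = sin 23.44° × sin 199.8° = -0.13475, so δ = -7.744°.
cos h₀ = −tan(+2.3°) tan(-7.744°) = 0.0055, h₀ = 1.5653 rad.
Bracket: h₀ sin ϕ sin δ + cos ϕ cos δ sin h₀ = 1.5653×0.04013×-0.13475 + 0.99919×0.99088×0.99999 = -0.008464 + 0.990067 = 0.981603.
Q̄ = (S_0/π) × [bracket] = (1361/π) × 0.981603 = 425.25 W/m².
— Configuration B (ϕ=+78.1°):
cos h₀ = −tan(+78.1°) tan(-7.744°) = 0.6453, h₀ = 0.8694 rad.
Bracket: h₀ sin ϕ sin δ + cos ϕ cos δ sin h₀ = 0.8694×0.97851×-0.13475 + 0.20620×0.99088×0.76393 = -0.114634 + 0.156086 = 0.041452.
Q̄ = (S_0/π) × [bracket] = (1361/π) × 0.041452 = 17.958 W/m².
Ratio Q̄_A / Q̄_B = 425.25 / 17.958 = 23.68.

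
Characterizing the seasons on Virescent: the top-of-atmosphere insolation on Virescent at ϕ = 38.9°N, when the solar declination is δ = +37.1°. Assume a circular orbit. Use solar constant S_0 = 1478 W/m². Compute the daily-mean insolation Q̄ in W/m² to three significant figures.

Q̄ ≈ 628 W/m²

cos h₀ = −tan(+38.9°) tan(+37.100°) = -0.6103, h₀ = 2.2272 rad.
Bracket: h₀ sin ϕ sin δ + cos ϕ cos δ sin h₀ = 2.2272×0.62796×0.60321 + 0.77824×0.79758×0.79221 = 0.843645 + 0.491732 = 1.335377.
Q̄ = (S_0/π) × [bracket] = (1478/π) × 1.335377 = 628.2 W/m².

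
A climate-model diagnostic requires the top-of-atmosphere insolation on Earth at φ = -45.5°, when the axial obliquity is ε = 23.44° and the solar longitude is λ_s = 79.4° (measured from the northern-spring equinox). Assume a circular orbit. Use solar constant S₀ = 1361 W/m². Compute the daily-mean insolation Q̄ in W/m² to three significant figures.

Q̄ ≈ 116 W/m²

Solar declination: sin δ = sin ε · sin λ_s = sin 23.44° × sin 79.4° = 0.39100, so δ = +23.017°.
cos H₀ = −tan(-45.5°) tan(+23.017°) = 0.4323, H₀ = 1.1238 rad.
Bracket: H₀ sin φ sin δ + cos φ cos δ sin H₀ = 1.1238×-0.71325×0.39100 + 0.70091×0.92039×0.90173 = -0.313406 + 0.581716 = 0.268310.
Q̄ = (S₀/π) × [bracket] = (1361/π) × 0.268310 = 116.2 W/m².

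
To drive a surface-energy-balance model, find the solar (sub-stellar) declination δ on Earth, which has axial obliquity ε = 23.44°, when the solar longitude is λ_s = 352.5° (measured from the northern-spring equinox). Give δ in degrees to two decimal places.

δ = -2.98°

sin δ = sin ε · sin λ_s = sin 23.44° × sin 352.5° = -0.051922.
δ = arcsin(-0.051922) = -2.98°.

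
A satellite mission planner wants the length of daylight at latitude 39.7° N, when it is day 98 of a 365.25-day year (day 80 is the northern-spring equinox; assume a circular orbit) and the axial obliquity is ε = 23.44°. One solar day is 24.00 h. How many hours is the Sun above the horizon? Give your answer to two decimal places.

Solar longitude: L_s = 360° × (98 − 80)/365.25 = 17.741°.
sin δ = sin 23.44° × sin 17.741° = 0.12121, so δ = +6.962°.
cos h₀ = −tan ϕ · tan δ = −tan(+39.7°) × tan(+6.962°) = -0.1014, so h₀ = 1.6724 rad = 95.82°.
Daylight = 2h₀/(2π) × 24.00 h = (1.6724/π) × 24.00 = 12.78 h.

12.78 h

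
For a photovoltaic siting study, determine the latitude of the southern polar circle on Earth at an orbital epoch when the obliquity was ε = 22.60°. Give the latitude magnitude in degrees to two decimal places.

67.40°

The polar circle is the lowest latitude that experiences at least one full rotation of continuous darkness at the northern-summer solstice; it lies at |φ| = 90° − ε = 90° − 22.60° = 67.40°.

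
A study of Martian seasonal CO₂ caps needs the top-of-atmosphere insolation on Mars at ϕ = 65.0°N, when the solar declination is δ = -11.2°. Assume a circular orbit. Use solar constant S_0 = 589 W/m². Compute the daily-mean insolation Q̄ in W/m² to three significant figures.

cos h₀ = −tan(+65.0°) tan(-11.200°) = 0.4246, h₀ = 1.1322 rad.
Bracket: h₀ sin ϕ sin δ + cos ϕ cos δ sin h₀ = 1.1322×0.90631×-0.19423 + 0.42262×0.98096×0.90537 = -0.199304 + 0.375342 = 0.176038.
Q̄ = (S_0/π) × [bracket] = (589/π) × 0.176038 = 33.00 W/m².

Q̄ ≈ 33.0 W/m²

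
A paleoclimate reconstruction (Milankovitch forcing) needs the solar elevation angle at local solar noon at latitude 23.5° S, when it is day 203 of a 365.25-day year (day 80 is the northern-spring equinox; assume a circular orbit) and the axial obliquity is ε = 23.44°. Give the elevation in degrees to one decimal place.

46.6°

Solar longitude: λ_s = 360° × (203 − 80)/365.25 = 121.232°.
sin δ = sin 23.44° × sin 121.232° = 0.34014, so δ = +19.885°.
At local noon the hour angle is zero, so the zenith angle equals |φ − δ| = |-23.5° − (+19.885°)| = 43.385°.
Elevation = 90° − 43.385° = 46.6°.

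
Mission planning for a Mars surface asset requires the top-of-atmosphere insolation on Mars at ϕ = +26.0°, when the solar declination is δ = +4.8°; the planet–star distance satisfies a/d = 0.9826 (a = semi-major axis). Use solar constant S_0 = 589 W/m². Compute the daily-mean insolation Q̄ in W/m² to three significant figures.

cos h₀ = −tan(+26.0°) tan(+4.800°) = -0.0410, h₀ = 1.6118 rad.
Bracket: h₀ sin ϕ sin δ + cos ϕ cos δ sin h₀ = 1.6118×0.43837×0.08368 + 0.89879×0.99649×0.99916 = 0.059125 + 0.894883 = 0.954008.
Inverse-square distance factor (a/d)² = 0.9826² = 0.965503.
Q̄ = (S_0/π) × 0.965503 × [bracket] = (589/π) × 0.965503 × 0.954008 = 172.7 W/m².

Q̄ ≈ 173 W/m²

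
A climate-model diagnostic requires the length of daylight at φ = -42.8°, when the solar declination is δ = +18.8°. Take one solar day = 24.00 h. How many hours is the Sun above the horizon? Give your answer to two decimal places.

cos H₀ = −tan φ · tan δ = −tan(-42.8°) × tan(+18.800°) = 0.3152, so H₀ = 1.2501 rad = 71.62°.
Daylight = 2H₀/(2π) × 24.00 h = (1.2501/π) × 24.00 = 9.55 h.

9.55 h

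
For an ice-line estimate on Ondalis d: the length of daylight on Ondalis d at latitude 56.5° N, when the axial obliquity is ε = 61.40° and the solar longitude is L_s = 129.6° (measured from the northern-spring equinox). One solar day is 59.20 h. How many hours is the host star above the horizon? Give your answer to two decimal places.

59.20 h

Solar declination: sin δ = sin ε · sin L_s = sin 61.40° × sin 129.6° = 0.67650, so δ = +42.571°.
Sunrise equation: cos h₀ = −tan ϕ · tan δ = -1.3879 ≤ −1, so the host star never sets (polar day) and h₀ = π.
Daylight = 2h₀/(2π) × 59.20 h = (3.1416/π) × 59.20 = 59.20 h.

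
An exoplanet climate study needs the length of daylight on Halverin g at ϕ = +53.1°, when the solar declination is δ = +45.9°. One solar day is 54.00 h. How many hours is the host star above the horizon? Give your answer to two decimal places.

Sunrise equation: cos h₀ = −tan ϕ · tan δ = -1.3744 ≤ −1, so the host star never sets (polar day) and h₀ = π.
Daylight = 2h₀/(2π) × 54.00 h = (3.1416/π) × 54.00 = 54.00 h.

54.00 h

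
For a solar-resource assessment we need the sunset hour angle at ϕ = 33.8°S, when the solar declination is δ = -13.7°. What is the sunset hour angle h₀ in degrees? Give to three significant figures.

h₀ = 99.4°

cos h₀ = −tan ϕ · tan δ = −tan(-33.8°) × tan(-13.700°) = -0.1632, so h₀ = 1.7347 rad = 99.39°.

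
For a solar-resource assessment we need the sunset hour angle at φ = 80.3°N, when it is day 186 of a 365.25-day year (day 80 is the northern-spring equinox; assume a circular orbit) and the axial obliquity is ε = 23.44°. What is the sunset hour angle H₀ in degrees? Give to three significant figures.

H₀ = 180°

Solar longitude: λ_s = 360° × (186 − 80)/365.25 = 104.476°.
sin δ = sin 23.44° × sin 104.476° = 0.38516, so δ = +22.654°.
Sunrise equation: cos H₀ = −tan φ · tan δ = -2.4416 ≤ −1, so the Sun never sets (polar day) and H₀ = π.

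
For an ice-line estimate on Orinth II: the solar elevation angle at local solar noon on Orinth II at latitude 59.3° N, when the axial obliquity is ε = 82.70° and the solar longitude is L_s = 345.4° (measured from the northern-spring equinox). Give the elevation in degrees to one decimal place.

16.2°

Solar declination: sin δ = sin ε · sin L_s = sin 82.70° × sin 345.4° = -0.25003, so δ = -14.479°.
At local noon the hour angle is zero, so the zenith angle equals |ϕ − δ| = |+59.3° − (-14.479°)| = 73.779°.
Elevation = 90° − 73.779° = 16.2°.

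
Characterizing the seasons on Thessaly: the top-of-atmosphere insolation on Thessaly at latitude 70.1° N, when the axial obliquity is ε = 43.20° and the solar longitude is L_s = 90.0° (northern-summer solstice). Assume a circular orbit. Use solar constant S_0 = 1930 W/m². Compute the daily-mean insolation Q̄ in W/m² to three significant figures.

Q̄ ≈ 1.24e+03 W/m²

Solar declination: sin δ = sin ε · sin L_s = sin 43.20° × sin 90.0° = 0.68455, so δ = +43.200°.
cos h₀ = −tan(+70.1°) tan(+43.200°) = -2.5941 ≤ −1 ⇒ polar day, h₀ = π.
Bracket: h₀ sin ϕ sin δ + cos ϕ cos δ sin h₀ = 3.1416×0.94029×0.68455 + 0.34038×0.72897×0.00000 = 2.022171 + 0.000000 = 2.022171.
Q̄ = (S_0/π) × [bracket] = (1930/π) × 2.022171 = 1242 W/m².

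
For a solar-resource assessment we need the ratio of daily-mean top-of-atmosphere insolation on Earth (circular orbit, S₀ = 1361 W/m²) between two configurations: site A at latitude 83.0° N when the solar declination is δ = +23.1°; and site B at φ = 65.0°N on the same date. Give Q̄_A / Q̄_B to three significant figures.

— Configuration A (φ=+83.0°):
cos H₀ = −tan(+83.0°) tan(+23.100°) = -3.4739 ≤ −1 ⇒ polar day, H₀ = π.
Bracket: H₀ sin φ sin δ + cos φ cos δ sin H₀ = 3.1416×0.99255×0.39234 + 0.12187×0.91982×0.00000 = 1.223393 + 0.000000 = 1.223393.
Q̄ = (S₀/π) × [bracket] = (1361/π) × 1.223393 = 530.00 W/m².
— Configuration B (φ=+65.0°):
cos H₀ = −tan(+65.0°) tan(+23.100°) = -0.9147, H₀ = 2.7256 rad.
Bracket: H₀ sin φ sin δ + cos φ cos δ sin H₀ = 2.7256×0.90631×0.39234 + 0.42262×0.91982×0.40411 = 0.969173 + 0.157091 = 1.126264.
Q̄ = (S₀/π) × [bracket] = (1361/π) × 1.126264 = 487.92 W/m².
Ratio Q̄_A / Q̄_B = 530.00 / 487.92 = 1.086.

Q̄_A / Q̄_B ≈ 1.09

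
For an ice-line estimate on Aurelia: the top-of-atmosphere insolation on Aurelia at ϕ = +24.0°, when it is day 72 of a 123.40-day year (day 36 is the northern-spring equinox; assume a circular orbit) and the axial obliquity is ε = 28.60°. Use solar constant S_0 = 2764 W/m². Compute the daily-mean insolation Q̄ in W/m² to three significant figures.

Q̄ ≈ 992 W/m²

Solar longitude: L_s = 360° × (72 − 36)/123.40 = 105.024°.
sin δ = sin 28.60° × sin 105.024° = 0.46233, so δ = +27.537°.
cos h₀ = −tan(+24.0°) tan(+27.537°) = -0.2321, h₀ = 1.8051 rad.
Bracket: h₀ sin ϕ sin δ + cos ϕ cos δ sin h₀ = 1.8051×0.40674×0.46233 + 0.91355×0.88671×0.97268 = 0.339446 + 0.787923 = 1.127369.
Q̄ = (S_0/π) × [bracket] = (2764/π) × 1.127369 = 991.9 W/m².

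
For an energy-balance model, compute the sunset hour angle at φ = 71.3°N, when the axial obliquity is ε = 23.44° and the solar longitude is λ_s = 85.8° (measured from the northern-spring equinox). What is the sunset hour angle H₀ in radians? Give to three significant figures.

Solar declination: sin δ = sin ε · sin λ_s = sin 23.44° × sin 85.8° = 0.39672, so δ = +23.373°.
Sunrise equation: cos H₀ = −tan φ · tan δ = -1.2768 ≤ −1, so the Sun never sets (polar day) and H₀ = π.

H₀ = 3.14 rad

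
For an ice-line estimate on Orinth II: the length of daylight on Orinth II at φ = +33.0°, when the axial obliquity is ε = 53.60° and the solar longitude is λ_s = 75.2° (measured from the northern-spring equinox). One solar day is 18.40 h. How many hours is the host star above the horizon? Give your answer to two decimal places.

14.68 h

Solar declination: sin δ = sin ε · sin λ_s = sin 53.60° × sin 75.2° = 0.77819, so δ = +51.095°.
cos H₀ = −tan φ · tan δ = −tan(+33.0°) × tan(+51.095°) = -0.8047, so H₀ = 2.5059 rad = 143.58°.
Daylight = 2H₀/(2π) × 18.40 h = (2.5059/π) × 18.40 = 14.68 h.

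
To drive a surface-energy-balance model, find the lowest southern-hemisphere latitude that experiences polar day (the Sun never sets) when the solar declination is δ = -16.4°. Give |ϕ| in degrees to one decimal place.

Polar day requires cos h₀ = −tan ϕ tan δ ≤ −1, i.e. tan ϕ tan δ ≥ 1.
The boundary is |tan ϕ| · |tan δ| = 1, so |ϕ| = 90° − |δ| = 90° − 16.4° = 73.6° in the southern hemisphere.

|ϕ| = 73.6°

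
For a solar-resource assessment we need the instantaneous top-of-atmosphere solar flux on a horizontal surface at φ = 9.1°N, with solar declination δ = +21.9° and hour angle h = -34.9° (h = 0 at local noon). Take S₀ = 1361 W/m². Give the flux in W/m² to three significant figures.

cos θ_z = sin φ sin δ + cos φ cos δ cos h = 0.058991 + 0.751389 = 0.810380.
Flux = S₀ · cos θ_z = 1361 × 0.810380 = 1103 W/m².

1.10e+03 W/m²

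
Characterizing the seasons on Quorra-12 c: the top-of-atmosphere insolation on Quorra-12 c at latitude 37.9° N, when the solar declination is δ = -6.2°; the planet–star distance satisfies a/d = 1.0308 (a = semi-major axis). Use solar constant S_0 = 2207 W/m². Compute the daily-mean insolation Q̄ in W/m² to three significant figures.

cos h₀ = −tan(+37.9°) tan(-6.200°) = 0.0846, h₀ = 1.4861 rad.
Bracket: h₀ sin ϕ sin δ + cos ϕ cos δ sin h₀ = 1.4861×0.61429×-0.10800 + 0.78908×0.99415×0.99642 = -0.098593 + 0.781656 = 0.683063.
Inverse-square distance factor (a/d)² = 1.0308² = 1.062549.
Q̄ = (S_0/π) × 1.062549 × [bracket] = (2207/π) × 1.062549 × 0.683063 = 509.9 W/m².

Q̄ ≈ 510 W/m²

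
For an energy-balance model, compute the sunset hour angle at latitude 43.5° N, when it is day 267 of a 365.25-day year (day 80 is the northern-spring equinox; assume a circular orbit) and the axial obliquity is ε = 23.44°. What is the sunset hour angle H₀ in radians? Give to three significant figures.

Solar longitude: λ_s = 360° × (267 − 80)/365.25 = 184.312°.
sin δ = sin 23.44° × sin 184.312° = -0.02991, so δ = -1.714°.
cos H₀ = −tan φ · tan δ = −tan(+43.5°) × tan(-1.714°) = 0.0284, so H₀ = 1.5424 rad = 88.37°.

H₀ = 1.54 rad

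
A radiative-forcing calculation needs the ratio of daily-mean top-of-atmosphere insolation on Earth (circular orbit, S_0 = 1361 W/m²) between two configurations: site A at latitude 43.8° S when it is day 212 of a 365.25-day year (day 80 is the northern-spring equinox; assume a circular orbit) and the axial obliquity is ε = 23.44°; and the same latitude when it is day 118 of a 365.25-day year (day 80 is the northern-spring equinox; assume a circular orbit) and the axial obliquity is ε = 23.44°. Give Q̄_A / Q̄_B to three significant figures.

Q̄_A / Q̄_B ≈ 0.851

— Configuration A (ϕ=-43.8°):
Solar longitude: L_s = 360° × (212 − 80)/365.25 = 130.103°.
sin δ = sin 23.44° × sin 130.103° = 0.30427, so δ = +17.714°.
cos h₀ = −tan(-43.8°) tan(+17.714°) = 0.3063, h₀ = 1.2595 rad.
Bracket: h₀ sin ϕ sin δ + cos ϕ cos δ sin h₀ = 1.2595×-0.69214×0.30427 + 0.72176×0.95259×0.95193 = -0.265247 + 0.654491 = 0.389244.
Q̄ = (S_0/π) × [bracket] = (1361/π) × 0.389244 = 168.63 W/m².
— Configuration B (ϕ=-43.8°):
Solar longitude: L_s = 360° × (118 − 80)/365.25 = 37.454°.
sin δ = sin 23.44° × sin 37.454° = 0.24190, so δ = +13.999°.
cos h₀ = −tan(-43.8°) tan(+13.999°) = 0.2391, h₀ = 1.3294 rad.
Bracket: h₀ sin ϕ sin δ + cos ϕ cos δ sin h₀ = 1.3294×-0.69214×0.24190 + 0.72176×0.97030×0.97100 = -0.222580 + 0.680014 = 0.457434.
Q̄ = (S_0/π) × [bracket] = (1361/π) × 0.457434 = 198.17 W/m².
Ratio Q̄_A / Q̄_B = 168.63 / 198.17 = 0.8509.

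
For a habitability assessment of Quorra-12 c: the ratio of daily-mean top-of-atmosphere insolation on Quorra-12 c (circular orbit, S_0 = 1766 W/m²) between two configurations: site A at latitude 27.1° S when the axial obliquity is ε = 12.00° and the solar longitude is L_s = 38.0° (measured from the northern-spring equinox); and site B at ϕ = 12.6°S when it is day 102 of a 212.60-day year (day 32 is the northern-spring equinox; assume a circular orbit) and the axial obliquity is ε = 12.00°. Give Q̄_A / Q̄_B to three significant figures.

Q̄_A / Q̄_B ≈ 0.884

— Configuration A (ϕ=-27.1°):
Solar declination: sin δ = sin ε · sin L_s = sin 12.00° × sin 38.0° = 0.12800, so δ = +7.354°.
cos h₀ = −tan(-27.1°) tan(+7.354°) = 0.0660, h₀ = 1.5047 rad.
Bracket: h₀ sin ϕ sin δ + cos ϕ cos δ sin h₀ = 1.5047×-0.45554×0.12800 + 0.89021×0.99177×0.99782 = -0.087738 + 0.880959 = 0.793221.
Q̄ = (S_0/π) × [bracket] = (1766/π) × 0.793221 = 445.90 W/m².
— Configuration B (ϕ=-12.6°):
Solar longitude: L_s = 360° × (102 − 32)/212.60 = 118.532°.
sin δ = sin 12.00° × sin 118.532° = 0.18266, so δ = +10.525°.
cos h₀ = −tan(-12.6°) tan(+10.525°) = 0.0415, h₀ = 1.5293 rad.
Bracket: h₀ sin ϕ sin δ + cos ϕ cos δ sin h₀ = 1.5293×-0.21814×0.18266 + 0.97592×0.98318×0.99914 = -0.060936 + 0.958680 = 0.897744.
Q̄ = (S_0/π) × [bracket] = (1766/π) × 0.897744 = 504.65 W/m².
Ratio Q̄_A / Q̄_B = 445.90 / 504.65 = 0.8836.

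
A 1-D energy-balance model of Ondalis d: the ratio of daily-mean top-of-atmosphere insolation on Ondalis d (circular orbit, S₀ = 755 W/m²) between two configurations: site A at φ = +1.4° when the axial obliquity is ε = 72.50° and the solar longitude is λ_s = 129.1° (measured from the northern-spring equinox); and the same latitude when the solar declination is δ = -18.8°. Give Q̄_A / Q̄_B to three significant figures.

Q̄_A / Q̄_B ≈ 0.750

— Configuration A (φ=+1.4°):
Solar declination: sin δ = sin ε · sin λ_s = sin 72.50° × sin 129.1° = 0.74013, so δ = +47.742°.
cos H₀ = −tan(+1.4°) tan(+47.742°) = -0.0269, H₀ = 1.5977 rad.
Bracket: H₀ sin φ sin δ + cos φ cos δ sin H₀ = 1.5977×0.02443×0.74013 + 0.99970×0.67247×0.99964 = 0.028889 + 0.672026 = 0.700915.
Q̄ = (S₀/π) × [bracket] = (755/π) × 0.700915 = 168.45 W/m².
— Configuration B (φ=+1.4°):
cos H₀ = −tan(+1.4°) tan(-18.800°) = 0.0083, H₀ = 1.5625 rad.
Bracket: H₀ sin φ sin δ + cos φ cos δ sin H₀ = 1.5625×0.02443×-0.32227 + 0.99970×0.94665×0.99997 = -0.012302 + 0.946338 = 0.934036.
Q̄ = (S₀/π) × [bracket] = (755/π) × 0.934036 = 224.47 W/m².
Ratio Q̄_A / Q̄_B = 168.45 / 224.47 = 0.7504.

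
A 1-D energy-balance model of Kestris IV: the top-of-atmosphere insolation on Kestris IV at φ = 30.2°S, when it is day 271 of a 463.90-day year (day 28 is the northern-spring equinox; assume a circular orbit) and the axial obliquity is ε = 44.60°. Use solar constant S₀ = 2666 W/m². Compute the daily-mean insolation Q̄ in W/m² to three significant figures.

Solar longitude: λ_s = 360° × (271 − 28)/463.90 = 188.575°.
sin δ = sin 44.60° × sin 188.575° = -0.10470, so δ = -6.010°.
cos H₀ = −tan(-30.2°) tan(-6.010°) = -0.0613, H₀ = 1.6321 rad.
Bracket: H₀ sin φ sin δ + cos φ cos δ sin H₀ = 1.6321×-0.50302×-0.10470 + 0.86427×0.99450×0.99812 = 0.085956 + 0.857901 = 0.943857.
Q̄ = (S₀/π) × [bracket] = (2666/π) × 0.943857 = 801.0 W/m².

Q̄ ≈ 801 W/m²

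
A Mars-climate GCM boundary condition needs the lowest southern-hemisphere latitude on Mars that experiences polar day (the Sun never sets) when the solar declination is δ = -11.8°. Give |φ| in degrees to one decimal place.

Polar day requires cos H₀ = −tan φ tan δ ≤ −1, i.e. tan φ tan δ ≥ 1.
The boundary is |tan φ| · |tan δ| = 1, so |φ| = 90° − |δ| = 90° − 11.8° = 78.2° in the southern hemisphere.

|φ| = 78.2°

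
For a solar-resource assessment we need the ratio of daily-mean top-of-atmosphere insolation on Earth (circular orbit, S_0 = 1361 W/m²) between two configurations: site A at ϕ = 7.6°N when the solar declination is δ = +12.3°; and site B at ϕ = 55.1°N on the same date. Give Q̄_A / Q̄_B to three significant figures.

— Configuration A (ϕ=+7.6°):
cos h₀ = −tan(+7.6°) tan(+12.300°) = -0.0291, h₀ = 1.5999 rad.
Bracket: h₀ sin ϕ sin δ + cos ϕ cos δ sin h₀ = 1.5999×0.13226×0.21303 + 0.99122×0.97705×0.99958 = 0.045078 + 0.968065 = 1.013143.
Q̄ = (S_0/π) × [bracket] = (1361/π) × 1.013143 = 438.91 W/m².
— Configuration B (ϕ=+55.1°):
cos h₀ = −tan(+55.1°) tan(+12.300°) = -0.3125, h₀ = 1.8887 rad.
Bracket: h₀ sin ϕ sin δ + cos ϕ cos δ sin h₀ = 1.8887×0.82015×0.21303 + 0.57215×0.97705×0.94990 = 0.329987 + 0.531012 = 0.860999.
Q̄ = (S_0/π) × [bracket] = (1361/π) × 0.860999 = 373.00 W/m².
Ratio Q̄_A / Q̄_B = 438.91 / 373.00 = 1.177.

Q̄_A / Q̄_B ≈ 1.18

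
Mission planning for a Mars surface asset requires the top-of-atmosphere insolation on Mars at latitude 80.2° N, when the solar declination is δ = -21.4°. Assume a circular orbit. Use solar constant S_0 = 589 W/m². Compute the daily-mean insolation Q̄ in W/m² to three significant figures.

cos h₀ = −tan(+80.2°) tan(-21.400°) = 2.2688 ≥ 1 ⇒ polar night, h₀ = 0 and Q̄ = 0.

Q̄ ≈ 0.00 W/m²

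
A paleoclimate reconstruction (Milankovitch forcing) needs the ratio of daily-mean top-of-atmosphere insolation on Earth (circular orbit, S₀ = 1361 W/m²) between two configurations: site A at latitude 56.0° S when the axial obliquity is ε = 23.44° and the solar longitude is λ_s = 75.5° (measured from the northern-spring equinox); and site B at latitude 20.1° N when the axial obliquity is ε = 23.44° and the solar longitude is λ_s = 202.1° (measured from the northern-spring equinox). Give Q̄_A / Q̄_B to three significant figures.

Q̄_A / Q̄_B ≈ 0.138

— Configuration A (φ=-56.0°):
Solar declination: sin δ = sin ε · sin λ_s = sin 23.44° × sin 75.5° = 0.38512, so δ = +22.651°.
cos H₀ = −tan(-56.0°) tan(+22.651°) = 0.6187, H₀ = 0.9037 rad.
Bracket: H₀ sin φ sin δ + cos φ cos δ sin H₀ = 0.9037×-0.82904×0.38512 + 0.55919×0.92287×0.78564 = -0.288533 + 0.405437 = 0.116904.
Q̄ = (S₀/π) × [bracket] = (1361/π) × 0.116904 = 50.645 W/m².
— Configuration B (φ=+20.1°):
Solar declination: sin δ = sin ε · sin λ_s = sin 23.44° × sin 202.1° = -0.14966, so δ = -8.607°.
cos H₀ = −tan(+20.1°) tan(-8.607°) = 0.0554, H₀ = 1.5154 rad.
Bracket: H₀ sin φ sin δ + cos φ cos δ sin H₀ = 1.5154×0.34366×-0.14966 + 0.93909×0.98874×0.99846 = -0.077940 + 0.927086 = 0.849146.
Q̄ = (S₀/π) × [bracket] = (1361/π) × 0.849146 = 367.87 W/m².
Ratio Q̄_A / Q̄_B = 50.645 / 367.87 = 0.1377.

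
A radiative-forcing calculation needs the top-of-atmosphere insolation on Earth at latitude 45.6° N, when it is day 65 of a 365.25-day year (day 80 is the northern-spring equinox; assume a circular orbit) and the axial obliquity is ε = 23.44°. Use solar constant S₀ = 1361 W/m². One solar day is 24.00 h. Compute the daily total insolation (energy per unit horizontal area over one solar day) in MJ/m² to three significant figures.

Solar longitude: λ_s = 360° × (65 − 80)/365.25 = -14.784°, i.e. -14.784° + 360° = 345.216°.
sin δ = sin 23.44° × sin 345.216° = -0.10151, so δ = -5.826°.
cos H₀ = −tan(+45.6°) tan(-5.826°) = 0.1042, H₀ = 1.4664 rad.
Bracket: H₀ sin φ sin δ + cos φ cos δ sin H₀ = 1.4664×0.71447×-0.10151 + 0.69966×0.99483×0.99456 = -0.106352 + 0.692256 = 0.585904.
Q̄ = (S₀/π) × [bracket] = (1361/π) × 0.585904 = 253.83 W/m².
Daily total = Q̄ × 24.00 h × 3600 s/h = 253.83 × 24.00 × 3600 / 10⁶ = 21.93 MJ/m².

21.9 MJ/m²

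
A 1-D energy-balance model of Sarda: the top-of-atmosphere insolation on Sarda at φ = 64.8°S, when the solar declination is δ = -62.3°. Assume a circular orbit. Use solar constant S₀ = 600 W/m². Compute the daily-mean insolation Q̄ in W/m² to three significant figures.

Q̄ ≈ 481 W/m²

cos H₀ = −tan(-64.8°) tan(-62.300°) = -4.0477 ≤ −1 ⇒ polar day, H₀ = π.
Bracket: H₀ sin φ sin δ + cos φ cos δ sin H₀ = 3.1416×-0.90483×-0.88539 + 0.42578×0.46484×0.00000 = 2.516822 + 0.000000 = 2.516822.
Q̄ = (S₀/π) × [bracket] = (600/π) × 2.516822 = 480.7 W/m².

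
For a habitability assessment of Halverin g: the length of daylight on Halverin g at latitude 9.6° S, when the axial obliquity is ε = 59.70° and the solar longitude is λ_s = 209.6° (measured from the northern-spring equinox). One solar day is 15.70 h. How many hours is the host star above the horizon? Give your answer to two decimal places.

8.25 h

Solar declination: sin δ = sin ε · sin λ_s = sin 59.70° × sin 209.6° = -0.42647, so δ = -25.244°.
cos H₀ = −tan φ · tan δ = −tan(-9.6°) × tan(-25.244°) = -0.0797, so H₀ = 1.6506 rad = 94.57°.
Daylight = 2H₀/(2π) × 15.70 h = (1.6506/π) × 15.70 = 8.25 h.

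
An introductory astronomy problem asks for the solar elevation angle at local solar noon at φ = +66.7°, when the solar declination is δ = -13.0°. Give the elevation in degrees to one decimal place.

10.3°

At local noon the hour angle is zero, so the zenith angle equals |φ − δ| = |+66.7° − (-13.000°)| = 79.700°.
Elevation = 90° − 79.700° = 10.3°.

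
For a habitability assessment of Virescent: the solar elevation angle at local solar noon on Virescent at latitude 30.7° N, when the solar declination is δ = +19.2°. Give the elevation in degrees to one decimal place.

At local noon the hour angle is zero, so the zenith angle equals |φ − δ| = |+30.7° − (+19.200°)| = 11.500°.
Elevation = 90° − 11.500° = 78.5°.

78.5°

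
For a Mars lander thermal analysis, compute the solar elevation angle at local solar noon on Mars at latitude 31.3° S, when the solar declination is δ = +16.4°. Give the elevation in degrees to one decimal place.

At local noon the hour angle is zero, so the zenith angle equals |ϕ − δ| = |-31.3° − (+16.400°)| = 47.700°.
Elevation = 90° − 47.700° = 42.3°.

42.3°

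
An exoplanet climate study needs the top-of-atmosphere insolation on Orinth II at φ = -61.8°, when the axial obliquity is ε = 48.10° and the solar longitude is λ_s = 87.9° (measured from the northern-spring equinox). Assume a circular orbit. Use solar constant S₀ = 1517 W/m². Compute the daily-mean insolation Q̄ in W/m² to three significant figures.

Q̄ ≈ 0.00 W/m²

Solar declination: sin δ = sin ε · sin λ_s = sin 48.10° × sin 87.9° = 0.74381, so δ = +48.057°.
cos H₀ = −tan(-61.8°) tan(+48.057°) = 2.0754 ≥ 1 ⇒ polar night, H₀ = 0 and Q̄ = 0.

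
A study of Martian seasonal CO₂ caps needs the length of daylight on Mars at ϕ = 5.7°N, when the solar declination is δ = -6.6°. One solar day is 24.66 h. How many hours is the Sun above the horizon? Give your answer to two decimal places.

cos h₀ = −tan ϕ · tan δ = −tan(+5.7°) × tan(-6.600°) = 0.0115, so h₀ = 1.5592 rad = 89.34°.
Daylight = 2h₀/(2π) × 24.66 h = (1.5592/π) × 24.66 = 12.24 h.

12.24 h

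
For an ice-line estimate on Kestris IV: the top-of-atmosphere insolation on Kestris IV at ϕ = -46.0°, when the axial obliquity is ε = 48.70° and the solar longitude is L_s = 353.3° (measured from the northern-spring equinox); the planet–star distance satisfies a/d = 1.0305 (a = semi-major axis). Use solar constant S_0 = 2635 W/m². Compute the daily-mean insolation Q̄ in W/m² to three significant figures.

Solar declination: sin δ = sin ε · sin L_s = sin 48.70° × sin 353.3° = -0.08765, so δ = -5.028°.
cos h₀ = −tan(-46.0°) tan(-5.028°) = -0.0911, h₀ = 1.6620 rad.
Bracket: h₀ sin ϕ sin δ + cos ϕ cos δ sin h₀ = 1.6620×-0.71934×-0.08765 + 0.69466×0.99615×0.99584 = 0.104789 + 0.689107 = 0.793896.
Inverse-square distance factor (a/d)² = 1.0305² = 1.061930.
Q̄ = (S_0/π) × 1.061930 × [bracket] = (2635/π) × 1.061930 × 0.793896 = 707.1 W/m².

Q̄ ≈ 707 W/m²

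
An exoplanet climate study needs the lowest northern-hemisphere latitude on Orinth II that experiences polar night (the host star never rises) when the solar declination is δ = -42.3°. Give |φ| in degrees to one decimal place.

Polar night requires cos H₀ = −tan φ tan δ ≥ 1, i.e. tan φ tan δ ≤ −1.
The boundary is |tan φ| · |tan δ| = 1, so |φ| = 90° − |δ| = 90° − 42.3° = 47.7° in the northern hemisphere.

|φ| = 47.7°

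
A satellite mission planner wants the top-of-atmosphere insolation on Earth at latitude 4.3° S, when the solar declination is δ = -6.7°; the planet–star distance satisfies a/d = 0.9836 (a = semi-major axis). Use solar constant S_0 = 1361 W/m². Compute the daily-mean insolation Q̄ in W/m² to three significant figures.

cos h₀ = −tan(-4.3°) tan(-6.700°) = -0.0088, h₀ = 1.5796 rad.
Bracket: h₀ sin ϕ sin δ + cos ϕ cos δ sin h₀ = 1.5796×-0.07498×-0.11667 + 0.99719×0.99317×0.99996 = 0.013818 + 0.990340 = 1.004158.
Inverse-square distance factor (a/d)² = 0.9836² = 0.967469.
Q̄ = (S_0/π) × 0.967469 × [bracket] = (1361/π) × 0.967469 × 1.004158 = 420.9 W/m².

Q̄ ≈ 421 W/m²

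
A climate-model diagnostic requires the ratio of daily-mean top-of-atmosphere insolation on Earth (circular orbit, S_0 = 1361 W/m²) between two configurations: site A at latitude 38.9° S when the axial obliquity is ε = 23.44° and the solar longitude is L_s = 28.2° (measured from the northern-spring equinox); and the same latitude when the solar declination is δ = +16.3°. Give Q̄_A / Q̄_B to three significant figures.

— Configuration A (ϕ=-38.9°):
Solar declination: sin δ = sin ε · sin L_s = sin 23.44° × sin 28.2° = 0.18798, so δ = +10.835°.
cos h₀ = −tan(-38.9°) tan(+10.835°) = 0.1544, h₀ = 1.4157 rad.
Bracket: h₀ sin ϕ sin δ + cos ϕ cos δ sin h₀ = 1.4157×-0.62796×0.18798 + 0.77824×0.98217×0.98800 = -0.167115 + 0.755192 = 0.588077.
Q̄ = (S_0/π) × [bracket] = (1361/π) × 0.588077 = 254.77 W/m².
— Configuration B (ϕ=-38.9°):
cos h₀ = −tan(-38.9°) tan(+16.300°) = 0.2360, h₀ = 1.3326 rad.
Bracket: h₀ sin ϕ sin δ + cos ϕ cos δ sin h₀ = 1.3326×-0.62796×0.28067 + 0.77824×0.95981×0.97176 = -0.234870 + 0.725868 = 0.490998.
Q̄ = (S_0/π) × [bracket] = (1361/π) × 0.490998 = 212.71 W/m².
Ratio Q̄_A / Q̄_B = 254.77 / 212.71 = 1.198.

Q̄_A / Q̄_B ≈ 1.20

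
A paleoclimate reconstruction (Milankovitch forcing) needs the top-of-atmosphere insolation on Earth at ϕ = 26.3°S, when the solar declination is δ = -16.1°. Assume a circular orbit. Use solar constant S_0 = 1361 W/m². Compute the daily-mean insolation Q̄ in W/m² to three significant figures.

Q̄ ≈ 461 W/m²

cos h₀ = −tan(-26.3°) tan(-16.100°) = -0.1427, h₀ = 1.7139 rad.
Bracket: h₀ sin ϕ sin δ + cos ϕ cos δ sin h₀ = 1.7139×-0.44307×-0.27731 + 0.89649×0.96078×0.98977 = 0.210583 + 0.852518 = 1.063101.
Q̄ = (S_0/π) × [bracket] = (1361/π) × 1.063101 = 460.6 W/m².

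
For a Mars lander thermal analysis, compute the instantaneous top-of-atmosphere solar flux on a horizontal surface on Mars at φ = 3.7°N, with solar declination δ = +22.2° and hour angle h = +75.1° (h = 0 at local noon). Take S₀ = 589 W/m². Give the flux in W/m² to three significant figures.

154 W/m²

cos θ_z = sin φ sin δ + cos φ cos δ cos h = 0.024383 + 0.237575 = 0.261958.
Flux = S₀ · cos θ_z = 589 × 0.261958 = 154.3 W/m².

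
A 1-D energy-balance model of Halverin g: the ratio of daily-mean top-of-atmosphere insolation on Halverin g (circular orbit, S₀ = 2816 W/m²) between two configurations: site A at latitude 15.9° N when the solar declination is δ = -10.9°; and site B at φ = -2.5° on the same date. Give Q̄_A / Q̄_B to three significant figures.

Q̄_A / Q̄_B ≈ 0.870

— Configuration A (φ=+15.9°):
cos H₀ = −tan(+15.9°) tan(-10.900°) = 0.0549, H₀ = 1.5159 rad.
Bracket: H₀ sin φ sin δ + cos φ cos δ sin H₀ = 1.5159×0.27396×-0.18910 + 0.96174×0.98196×0.99849 = -0.078532 + 0.942964 = 0.864432.
Q̄ = (S₀/π) × [bracket] = (2816/π) × 0.864432 = 774.84 W/m².
— Configuration B (φ=-2.5°):
cos H₀ = −tan(-2.5°) tan(-10.900°) = -0.0084, H₀ = 1.5792 rad.
Bracket: H₀ sin φ sin δ + cos φ cos δ sin H₀ = 1.5792×-0.04362×-0.18910 + 0.99905×0.98196×0.99996 = 0.013026 + 0.980988 = 0.994014.
Q̄ = (S₀/π) × [bracket] = (2816/π) × 0.994014 = 891.00 W/m².
Ratio Q̄_A / Q̄_B = 774.84 / 891.00 = 0.8696.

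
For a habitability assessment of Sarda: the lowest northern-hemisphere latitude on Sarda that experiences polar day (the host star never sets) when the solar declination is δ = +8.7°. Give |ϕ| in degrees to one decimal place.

|ϕ| = 81.3°

Polar day requires cos h₀ = −tan ϕ tan δ ≤ −1, i.e. tan ϕ tan δ ≥ 1.
The boundary is |tan ϕ| · |tan δ| = 1, so |ϕ| = 90° − |δ| = 90° − 8.7° = 81.3° in the northern hemisphere.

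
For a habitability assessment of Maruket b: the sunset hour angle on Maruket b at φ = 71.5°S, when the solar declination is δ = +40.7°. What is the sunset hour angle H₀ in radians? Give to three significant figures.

cos H₀ = −tan φ · tan δ = 2.5707 ≥ 1, so the host star never rises (polar night) and H₀ = 0.

H₀ = 0.00 rad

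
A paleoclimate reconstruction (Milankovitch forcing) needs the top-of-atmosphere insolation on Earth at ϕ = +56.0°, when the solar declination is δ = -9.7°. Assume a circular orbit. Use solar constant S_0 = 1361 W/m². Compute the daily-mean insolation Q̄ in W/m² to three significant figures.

cos h₀ = −tan(+56.0°) tan(-9.700°) = 0.2534, h₀ = 1.3146 rad.
Bracket: h₀ sin ϕ sin δ + cos ϕ cos δ sin h₀ = 1.3146×0.82904×-0.16849 + 0.55919×0.98570×0.96736 = -0.183630 + 0.533203 = 0.349573.
Q̄ = (S_0/π) × [bracket] = (1361/π) × 0.349573 = 151.4 W/m².

Q̄ ≈ 151 W/m²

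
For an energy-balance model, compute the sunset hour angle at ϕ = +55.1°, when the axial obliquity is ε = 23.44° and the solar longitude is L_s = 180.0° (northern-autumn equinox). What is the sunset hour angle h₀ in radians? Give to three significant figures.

Solar declination: sin δ = sin ε · sin L_s = sin 23.44° × sin 180.0° = 0.00000, so δ = +0.000°.
cos h₀ = −tan ϕ · tan δ = −tan(+55.1°) × tan(+0.000°) = -0.0000, so h₀ = 1.5708 rad = 90.00°.

h₀ = 1.57 rad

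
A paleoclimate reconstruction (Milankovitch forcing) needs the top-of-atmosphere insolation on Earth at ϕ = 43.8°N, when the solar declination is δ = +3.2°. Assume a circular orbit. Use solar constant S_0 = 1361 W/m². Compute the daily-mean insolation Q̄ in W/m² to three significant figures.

cos h₀ = −tan(+43.8°) tan(+3.200°) = -0.0536, h₀ = 1.6244 rad.
Bracket: h₀ sin ϕ sin δ + cos ϕ cos δ sin h₀ = 1.6244×0.69214×0.05582 + 0.72176×0.99844×0.99856 = 0.062759 + 0.719596 = 0.782355.
Q̄ = (S_0/π) × [bracket] = (1361/π) × 0.782355 = 338.9 W/m².

Q̄ ≈ 339 W/m²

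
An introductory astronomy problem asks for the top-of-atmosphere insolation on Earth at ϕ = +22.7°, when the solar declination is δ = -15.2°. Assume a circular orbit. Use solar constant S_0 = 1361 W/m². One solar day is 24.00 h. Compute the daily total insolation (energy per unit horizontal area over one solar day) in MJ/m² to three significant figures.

cos h₀ = −tan(+22.7°) tan(-15.200°) = 0.1137, h₀ = 1.4569 rad.
Bracket: h₀ sin ϕ sin δ + cos ϕ cos δ sin h₀ = 1.4569×0.38591×-0.26219 + 0.92254×0.96502×0.99352 = -0.147412 + 0.884501 = 0.737089.
Q̄ = (S_0/π) × [bracket] = (1361/π) × 0.737089 = 319.32 W/m².
Daily total = Q̄ × 24.00 h × 3600 s/h = 319.32 × 24.00 × 3600 / 10⁶ = 27.59 MJ/m².

27.6 MJ/m²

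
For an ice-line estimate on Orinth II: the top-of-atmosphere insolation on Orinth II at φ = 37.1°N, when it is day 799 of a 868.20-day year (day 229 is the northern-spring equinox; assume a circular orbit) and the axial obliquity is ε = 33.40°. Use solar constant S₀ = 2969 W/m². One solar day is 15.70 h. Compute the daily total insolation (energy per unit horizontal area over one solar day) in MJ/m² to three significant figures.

17.6 MJ/m²

Solar longitude: λ_s = 360° × (799 − 229)/868.20 = 236.351°.
sin δ = sin 33.40° × sin 236.351° = -0.45825, so δ = -27.274°.
cos H₀ = −tan(+37.1°) tan(-27.274°) = 0.3899, H₀ = 1.1703 rad.
Bracket: H₀ sin φ sin δ + cos φ cos δ sin H₀ = 1.1703×0.60321×-0.45825 + 0.79758×0.88883×0.92085 = -0.323495 + 0.652803 = 0.329308.
Q̄ = (S₀/π) × [bracket] = (2969/π) × 0.329308 = 311.22 W/m².
Daily total = Q̄ × 15.70 h × 3600 s/h = 311.22 × 15.70 × 3600 / 10⁶ = 17.59 MJ/m².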